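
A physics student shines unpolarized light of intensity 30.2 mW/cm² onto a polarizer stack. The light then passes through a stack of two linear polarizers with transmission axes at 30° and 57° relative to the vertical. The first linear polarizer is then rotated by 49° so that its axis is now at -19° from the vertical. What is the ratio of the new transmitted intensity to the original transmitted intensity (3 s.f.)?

I_new/I_old ≈ 0.0737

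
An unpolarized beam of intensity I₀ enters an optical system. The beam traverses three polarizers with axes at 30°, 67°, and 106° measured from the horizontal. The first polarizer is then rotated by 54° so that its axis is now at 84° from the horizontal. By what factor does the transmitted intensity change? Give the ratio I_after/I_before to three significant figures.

I_new/I_old ≈ 1.43

Before rotation:
Unpolarized light through the first polarizer → I₁ = ½ I₀, now polarized at 30°.
I₂ = I₁ cos²(67° − 30°) = 0.5 I₀ · cos²(37°) = 0.3189 I₀.
I₃ = I₂ cos²(106° − 67°) = 0.3189 I₀ · cos²(39°) = 0.1926 I₀.
After rotation:
Unpolarized light through the first polarizer → I₁ = ½ I₀, now polarized at 84°.
I₂ = I₁ cos²(67° − 84°) = 0.5 I₀ · cos²(17°) = 0.4573 I₀.
I₃ = I₂ cos²(106° − 67°) = 0.4573 I₀ · cos²(39°) = 0.2762 I₀.
Ratio = 0.2762 / 0.1926 = 1.434.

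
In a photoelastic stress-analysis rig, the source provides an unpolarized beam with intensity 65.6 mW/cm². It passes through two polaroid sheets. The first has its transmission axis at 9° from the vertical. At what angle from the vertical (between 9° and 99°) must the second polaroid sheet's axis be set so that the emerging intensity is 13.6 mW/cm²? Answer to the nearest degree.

θ ≈ 59°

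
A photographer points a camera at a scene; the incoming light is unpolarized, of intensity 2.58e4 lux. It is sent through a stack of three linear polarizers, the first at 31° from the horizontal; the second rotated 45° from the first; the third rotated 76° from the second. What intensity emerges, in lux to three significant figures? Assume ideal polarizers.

Unpolarized light through the first polarizer → I₁ = 2.58e4 lux/2 = 1.29e+04 lux, polarized at 31°.
I₂ = I₁ · cos²(45°) = 1.29e+04 · 0.5 = 6450 lux.
I₃ = I₂ · cos²(76°) = 6450 · 0.05853 = 377.5 lux.

I ≈ 377 lux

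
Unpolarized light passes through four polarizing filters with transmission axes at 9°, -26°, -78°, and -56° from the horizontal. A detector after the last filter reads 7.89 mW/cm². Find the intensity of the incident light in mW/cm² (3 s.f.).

Unpolarized light through the first polarizer → I₁ = ½ I₀, now polarized at 9°.
I₂ = I₁ cos²(-26° − 9°) = 0.5 I₀ · cos²(35°) = 0.3355 I₀.
I₃ = I₂ cos²(-78° + 26°) = 0.3355 I₀ · cos²(52°) = 0.1272 I₀.
I₄ = I₃ cos²(-56° + 78°) = 0.1272 I₀ · cos²(22°) = 0.1093 I₀.
So 7.89 mW/cm² = 0.1093 I₀, giving I₀ = 7.89/0.1093 = 72.17 mW/cm².

I₀ ≈ 72.2 mW/cm²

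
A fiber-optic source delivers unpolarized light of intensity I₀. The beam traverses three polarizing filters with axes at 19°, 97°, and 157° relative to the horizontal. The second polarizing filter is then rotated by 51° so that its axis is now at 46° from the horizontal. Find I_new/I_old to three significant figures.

I_new/I_old ≈ 9.43

Before rotation:
Unpolarized light through the first polarizer → I₁ = ½ I₀, now polarized at 19°.
I₂ = I₁ cos²(97° − 19°) = 0.5 I₀ · cos²(78°) = 0.02161 I₀.
I₃ = I₂ cos²(157° − 97°) = 0.02161 I₀ · cos²(60°) = 0.005403 I₀.
After rotation:
Unpolarized light through the first polarizer → I₁ = ½ I₀, now polarized at 19°.
I₂ = I₁ cos²(46° − 19°) = 0.5 I₀ · cos²(27°) = 0.3969 I₀.
Angle between axes 2 and 3: 69°. I₃ = 0.3969 I₀ · cos²(69°) = 0.05098 I₀.
Ratio = 0.05098 / 0.005403 = 9.435.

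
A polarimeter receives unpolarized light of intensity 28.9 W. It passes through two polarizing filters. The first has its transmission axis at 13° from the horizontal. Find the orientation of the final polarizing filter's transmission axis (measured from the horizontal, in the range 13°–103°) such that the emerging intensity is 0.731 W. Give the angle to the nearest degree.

θ ≈ 90°

Unpolarized light through the first polarizer → I₁ = ½ I₀, now polarized at 13°.
Target fraction: 0.731 / 28.9 W = 0.02529 of I₀.
Need I₂/I₀ = 0.02529, so cos²(θ − 13°) = 0.02529 / 0.5 = 0.05059.
θ − 13° = arccos(√0.05059) = 77.0°, giving θ ≈ 13 + 77.0 = 90.0°.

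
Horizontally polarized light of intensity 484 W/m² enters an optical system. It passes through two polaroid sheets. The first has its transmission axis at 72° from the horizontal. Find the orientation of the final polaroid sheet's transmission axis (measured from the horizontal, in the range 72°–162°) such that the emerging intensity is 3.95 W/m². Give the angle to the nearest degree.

By Malus's law, I₁ = I₀ cos²(72° − 0°) = I₀ cos²(72°) = 0.09549 I₀.
Target fraction: 3.95 / 484 W/m² = 0.008161 of I₀.
Need I₂/I₀ = 0.008161, so cos²(θ − 72°) = 0.008161 / 0.09549 = 0.08546.
θ − 72° = arccos(√0.08546) = 73.0°, giving θ ≈ 72 + 73.0 = 145.0°.

θ ≈ 145°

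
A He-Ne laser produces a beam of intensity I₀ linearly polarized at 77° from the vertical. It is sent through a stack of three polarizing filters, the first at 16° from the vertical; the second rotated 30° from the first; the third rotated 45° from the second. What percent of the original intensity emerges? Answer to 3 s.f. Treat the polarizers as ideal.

≈ 8.81%

I₁ = I₀ cos²(16° − 77°) = I₀ cos²(61°) = 0.235 I₀.
I₂ = I₁ cos²(30°) = 0.235 · 0.75 I₀ = 0.1763 I₀.
I₃ = I₂ cos²(45°) = 0.1763 · 0.5 I₀ = 0.08814 I₀.
That is 8.814% of the incident intensity.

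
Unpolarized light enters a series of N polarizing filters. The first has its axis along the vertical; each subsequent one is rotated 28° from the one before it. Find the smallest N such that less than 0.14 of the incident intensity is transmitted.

N = 7

First polarizer halves the unpolarized light: factor 1/2.
Each further stage multiplies by cos²(28°) = 0.7796.
After N polarizers: T = 0.5·0.7796^(N−1). Require T < 0.14 ⇒ N−1 > ln(0.14/0.5)/ln(0.7796) = 5.11, so N−1 ≥ 6 and N = 7.
Check: N=7 gives T = 0.1123 < 0.14; N=6 gives T = 0.144.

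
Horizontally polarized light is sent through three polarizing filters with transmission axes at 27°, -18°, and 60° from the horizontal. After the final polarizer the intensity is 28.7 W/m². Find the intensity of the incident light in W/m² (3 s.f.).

I₀ ≈ 1670 W/m²

By Malus's law, I₁ = I₀ cos²(27° − 0°) = I₀ cos²(27°) = 0.7939 I₀.
I₂ = I₁ cos²(-18° − 27°) = 0.7939 I₀ · cos²(45°) = 0.3969 I₀.
I₃ = I₂ cos²(60° + 18°) = 0.3969 I₀ · cos²(78°) = 0.01716 I₀.
So 28.7 W/m² = 0.01716 I₀, giving I₀ = 28.7/0.01716 = 1673 W/m².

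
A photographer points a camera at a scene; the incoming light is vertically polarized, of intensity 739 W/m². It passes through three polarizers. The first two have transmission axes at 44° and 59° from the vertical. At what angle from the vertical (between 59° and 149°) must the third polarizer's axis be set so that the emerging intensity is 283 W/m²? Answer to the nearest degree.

θ ≈ 86°

By Malus's law, I₁ = I₀ cos²(44° − 0°) = I₀ cos²(44°) = 0.5174 I₀.
I₂ = I₁ cos²(59° − 44°) = 0.5174 I₀ · cos²(15°) = 0.4828 I₀.
Target fraction: 283 / 739 W/m² = 0.3829 of I₀.
Need I₃/I₀ = 0.3829, so cos²(θ − 59°) = 0.3829 / 0.4828 = 0.7932.
θ − 59° = arccos(√0.7932) = 27.0°, giving θ ≈ 59 + 27.0 = 86.0°.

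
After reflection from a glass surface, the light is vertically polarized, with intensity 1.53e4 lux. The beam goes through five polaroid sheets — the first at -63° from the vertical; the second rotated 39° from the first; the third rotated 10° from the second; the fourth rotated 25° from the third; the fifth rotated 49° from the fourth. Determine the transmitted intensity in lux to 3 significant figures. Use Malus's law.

I ≈ 653 lux

By Malus's law, I₁ = 1.53e4 lux · cos²(63°) = 3153 lux.
I₂ = I₁ · cos²(39°) = 3153 · 0.604 = 1905 lux.
I₃ = I₂ · cos²(10°) = 1905 · 0.9698 = 1847 lux.
I₄ = I₃ · cos²(25°) = 1847 · 0.8214 = 1517 lux.
I₅ = I₄ · cos²(49°) = 1517 · 0.4304 = 653 lux.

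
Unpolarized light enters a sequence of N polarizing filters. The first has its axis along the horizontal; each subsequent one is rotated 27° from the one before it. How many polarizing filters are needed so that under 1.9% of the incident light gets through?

First polarizer halves the unpolarized light: factor 1/2.
Each further stage multiplies by cos²(27°) = 0.7939.
After N polarizers: T = 0.5·0.7939^(N−1). Require T < 0.019 ⇒ N−1 > ln(0.019/0.5)/ln(0.7939) = 14.17, so N−1 ≥ 15 and N = 16.
Check: N=16 gives T = 0.01568 < 0.019; N=15 gives T = 0.01975.

N = 16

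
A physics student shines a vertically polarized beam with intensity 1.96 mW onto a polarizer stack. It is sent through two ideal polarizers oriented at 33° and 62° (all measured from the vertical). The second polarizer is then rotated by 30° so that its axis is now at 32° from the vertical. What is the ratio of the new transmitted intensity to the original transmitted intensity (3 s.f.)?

Before rotation:
By Malus's law, I₁ = I₀ cos²(33° − 0°) = I₀ cos²(33°) = 0.7034 I₀.
I₂ = I₁ cos²(62° − 33°) = 0.7034 I₀ · cos²(29°) = 0.538 I₀.
After rotation:
I₁ = I₀ cos²(33° − 0°) = I₀ cos²(33°) = 0.7034 I₀.
I₂ = I₁ cos²(32° − 33°) = 0.7034 I₀ · cos²(1°) = 0.7032 I₀.
Ratio = 0.7032 / 0.538 = 1.307.

I_new/I_old ≈ 1.31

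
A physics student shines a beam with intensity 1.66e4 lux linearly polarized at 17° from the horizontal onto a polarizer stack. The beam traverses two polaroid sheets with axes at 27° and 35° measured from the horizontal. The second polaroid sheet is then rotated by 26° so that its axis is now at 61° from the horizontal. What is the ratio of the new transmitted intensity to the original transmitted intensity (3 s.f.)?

I_new/I_old ≈ 0.701

Before rotation:
I₁ = I₀ cos²(27° − 17°) = I₀ cos²(10°) = 0.9698 I₀.
I₂ = I₁ cos²(35° − 27°) = 0.9698 I₀ · cos²(8°) = 0.9511 I₀.
After rotation:
I₁ = I₀ cos²(27° − 17°) = I₀ cos²(10°) = 0.9698 I₀.
I₂ = I₁ cos²(61° − 27°) = 0.9698 I₀ · cos²(34°) = 0.6666 I₀.
Ratio = 0.6666 / 0.9511 = 0.7009.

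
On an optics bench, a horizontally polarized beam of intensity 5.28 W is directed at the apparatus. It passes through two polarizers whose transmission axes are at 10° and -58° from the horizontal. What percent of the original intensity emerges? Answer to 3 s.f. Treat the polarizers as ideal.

I₁ = 5.28 W · cos²(10°) = 5.121 W.
I₂ = I₁ · cos²(68°) = 5.121 · 0.1403 = 0.7186 W.
That is 13.61% of the incident intensity.

≈ 13.6%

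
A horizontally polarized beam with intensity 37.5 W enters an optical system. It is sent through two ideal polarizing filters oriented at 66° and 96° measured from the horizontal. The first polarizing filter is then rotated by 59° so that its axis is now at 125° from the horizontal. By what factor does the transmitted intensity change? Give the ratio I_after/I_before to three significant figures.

Before rotation:
By Malus's law, I₁ = I₀ cos²(66° − 0°) = I₀ cos²(66°) = 0.1654 I₀.
I₂ = I₁ cos²(96° − 66°) = 0.1654 I₀ · cos²(30°) = 0.1241 I₀.
After rotation:
I₁ = I₀ cos²(125° − 0°) = I₀ cos²(55°) = 0.329 I₀.
I₂ = I₁ cos²(96° − 125°) = 0.329 I₀ · cos²(29°) = 0.2517 I₀.
Ratio = 0.2517 / 0.1241 = 2.028.

I_new/I_old ≈ 2.03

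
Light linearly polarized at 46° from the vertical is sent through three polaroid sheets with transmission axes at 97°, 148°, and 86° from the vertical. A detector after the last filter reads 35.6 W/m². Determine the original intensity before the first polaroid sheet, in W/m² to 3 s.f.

I₀ ≈ 1030 W/m²

By Malus's law, I₁ = I₀ cos²(97° − 46°) = I₀ cos²(51°) = 0.396 I₀.
I₂ = I₁ cos²(148° − 97°) = 0.396 I₀ · cos²(51°) = 0.1569 I₀.
I₃ = I₂ cos²(86° − 148°) = 0.1569 I₀ · cos²(62°) = 0.03457 I₀.
So 35.6 W/m² = 0.03457 I₀, giving I₀ = 35.6/0.03457 = 1030 W/m².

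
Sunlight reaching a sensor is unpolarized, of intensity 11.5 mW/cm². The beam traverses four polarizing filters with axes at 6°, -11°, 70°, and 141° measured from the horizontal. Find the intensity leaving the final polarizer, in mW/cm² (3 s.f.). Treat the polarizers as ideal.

Unpolarized light through the first polarizer → I₁ = 11.5 mW/cm²/2 = 5.75 mW/cm², polarized at 6°.
I₂ = I₁ · cos²(17°) = 5.75 · 0.9145 = 5.258 mW/cm².
I₃ = I₂ · cos²(81°) = 5.258 · 0.02447 = 0.1287 mW/cm².
I₄ = I₃ · cos²(71°) = 0.1287 · 0.106 = 0.01364 mW/cm².

I ≈ 0.0136 mW/cm²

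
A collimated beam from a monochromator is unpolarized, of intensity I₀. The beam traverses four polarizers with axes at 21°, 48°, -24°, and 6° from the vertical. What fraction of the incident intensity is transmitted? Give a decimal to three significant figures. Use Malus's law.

≈ 0.0284 I₀

Unpolarized light through the first polarizer → I₁ = ½ I₀, now polarized at 21°.
I₂ = I₁ cos²(48° − 21°) = 0.5 I₀ · cos²(27°) = 0.3969 I₀.
I₃ = I₂ cos²(-24° − 48°) = 0.3969 I₀ · cos²(72°) = 0.0379 I₀.
I₄ = I₃ cos²(6° + 24°) = 0.0379 I₀ · cos²(30°) = 0.02843 I₀.
Transmitted fraction = 0.02843.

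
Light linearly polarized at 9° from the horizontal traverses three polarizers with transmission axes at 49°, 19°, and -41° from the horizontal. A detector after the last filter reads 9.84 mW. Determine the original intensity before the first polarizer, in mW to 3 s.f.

I₀ ≈ 89.4 mW

By Malus's law, I₁ = I₀ cos²(49° − 9°) = I₀ cos²(40°) = 0.5868 I₀.
I₂ = I₁ cos²(19° − 49°) = 0.5868 I₀ · cos²(30°) = 0.4401 I₀.
I₃ = I₂ cos²(-41° − 19°) = 0.4401 I₀ · cos²(60°) = 0.11 I₀.
So 9.84 mW = 0.11 I₀, giving I₀ = 9.84/0.11 = 89.43 mW.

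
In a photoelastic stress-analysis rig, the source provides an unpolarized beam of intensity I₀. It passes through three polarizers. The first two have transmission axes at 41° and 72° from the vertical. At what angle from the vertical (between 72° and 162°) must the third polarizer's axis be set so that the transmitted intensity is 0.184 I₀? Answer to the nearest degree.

θ ≈ 117°

Unpolarized light through the first polarizer → I₁ = ½ I₀, now polarized at 41°.
I₂ = I₁ cos²(72° − 41°) = 0.5 I₀ · cos²(31°) = 0.3674 I₀.
Need I₃/I₀ = 0.184, so cos²(θ − 72°) = 0.184 / 0.3674 = 0.5009.
θ − 72° = arccos(√0.5009) = 45.0°, giving θ ≈ 72 + 45.0 = 117.0°.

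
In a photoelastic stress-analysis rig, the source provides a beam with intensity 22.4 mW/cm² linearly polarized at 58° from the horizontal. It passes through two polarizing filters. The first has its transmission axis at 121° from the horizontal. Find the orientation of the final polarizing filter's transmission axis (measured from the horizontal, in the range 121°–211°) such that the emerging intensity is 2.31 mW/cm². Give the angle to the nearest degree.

I₁ = I₀ cos²(121° − 58°) = I₀ cos²(63°) = 0.2061 I₀.
Target fraction: 2.31 / 22.4 mW/cm² = 0.1031 of I₀.
Need I₂/I₀ = 0.1031, so cos²(θ − 121°) = 0.1031 / 0.2061 = 0.5003.
θ − 121° = arccos(√0.5003) = 45.0°, giving θ ≈ 121 + 45.0 = 166.0°.

θ ≈ 166°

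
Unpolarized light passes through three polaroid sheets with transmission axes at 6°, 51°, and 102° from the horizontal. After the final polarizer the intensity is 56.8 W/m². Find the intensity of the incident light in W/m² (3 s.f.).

Unpolarized light through the first polarizer → I₁ = ½ I₀, now polarized at 6°.
I₂ = I₁ cos²(51° − 6°) = 0.5 I₀ · cos²(45°) = 0.25 I₀.
I₃ = I₂ cos²(102° − 51°) = 0.25 I₀ · cos²(51°) = 0.09901 I₀.
So 56.8 W/m² = 0.09901 I₀, giving I₀ = 56.8/0.09901 = 573.7 W/m².

I₀ ≈ 574 W/m²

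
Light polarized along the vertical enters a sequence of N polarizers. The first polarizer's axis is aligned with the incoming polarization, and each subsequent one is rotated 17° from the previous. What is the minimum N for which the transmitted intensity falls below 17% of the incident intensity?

N = 21

First polarizer is aligned with the polarization: full transmission.
Each further stage multiplies by cos²(17°) = 0.9145.
After N polarizers: T = 0.9145^(N−1). Require T < 0.17 ⇒ N−1 > ln(0.17)/ln(0.9145) = 19.83, so N−1 ≥ 20 and N = 21.
Check: N=21 gives T = 0.1674 < 0.17; N=20 gives T = 0.1831.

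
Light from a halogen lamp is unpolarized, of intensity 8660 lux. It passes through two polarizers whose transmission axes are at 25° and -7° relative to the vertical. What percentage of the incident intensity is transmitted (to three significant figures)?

≈ 36.0%

Unpolarized light through the first polarizer → I₁ = 8660 lux/2 = 4330 lux, polarized at 25°.
I₂ = I₁ · cos²(32°) = 4330 · 0.7192 = 3114 lux.
That is 35.96% of the incident intensity.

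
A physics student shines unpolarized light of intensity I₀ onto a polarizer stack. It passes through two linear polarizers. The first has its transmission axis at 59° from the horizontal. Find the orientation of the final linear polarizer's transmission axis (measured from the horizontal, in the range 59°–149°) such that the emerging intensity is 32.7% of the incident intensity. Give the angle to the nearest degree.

θ ≈ 95°

Unpolarized light through the first polarizer → I₁ = ½ I₀, now polarized at 59°.
Need I₂/I₀ = 0.327, so cos²(θ − 59°) = 0.327 / 0.5 = 0.654.
θ − 59° = arccos(√0.654) = 36.0°, giving θ ≈ 59 + 36.0 = 95.0°.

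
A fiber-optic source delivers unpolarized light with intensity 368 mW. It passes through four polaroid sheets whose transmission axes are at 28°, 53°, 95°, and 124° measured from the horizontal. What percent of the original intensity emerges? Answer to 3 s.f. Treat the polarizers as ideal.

≈ 17.4%

Unpolarized light through the first polarizer → I₁ = 368 mW/2 = 184 mW, polarized at 28°.
I₂ = I₁ · cos²(25°) = 184 · 0.8214 = 151.1 mW.
I₃ = I₂ · cos²(42°) = 151.1 · 0.5523 = 83.47 mW.
I₄ = I₃ · cos²(29°) = 83.47 · 0.765 = 63.85 mW.
That is 17.35% of the incident intensity.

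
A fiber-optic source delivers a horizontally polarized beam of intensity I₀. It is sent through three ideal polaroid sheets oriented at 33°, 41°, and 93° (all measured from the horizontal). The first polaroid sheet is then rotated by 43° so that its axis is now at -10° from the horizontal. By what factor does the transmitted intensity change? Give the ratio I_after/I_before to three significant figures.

I_new/I_old ≈ 0.557

Before rotation:
I₁ = I₀ cos²(33° − 0°) = I₀ cos²(33°) = 0.7034 I₀.
I₂ = I₁ cos²(41° − 33°) = 0.7034 I₀ · cos²(8°) = 0.6897 I₀.
I₃ = I₂ cos²(93° − 41°) = 0.6897 I₀ · cos²(52°) = 0.2614 I₀.
After rotation:
I₁ = I₀ cos²(-10° − 0°) = I₀ cos²(10°) = 0.9698 I₀.
I₂ = I₁ cos²(41° + 10°) = 0.9698 I₀ · cos²(51°) = 0.3841 I₀.
I₃ = I₂ cos²(93° − 41°) = 0.3841 I₀ · cos²(52°) = 0.1456 I₀.
Ratio = 0.1456 / 0.2614 = 0.5569.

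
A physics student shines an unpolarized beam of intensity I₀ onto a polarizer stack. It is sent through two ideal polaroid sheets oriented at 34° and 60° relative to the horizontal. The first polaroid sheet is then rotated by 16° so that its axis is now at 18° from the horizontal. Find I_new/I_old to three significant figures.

Before rotation:
Unpolarized light through the first polarizer → I₁ = ½ I₀, now polarized at 34°.
I₂ = I₁ cos²(60° − 34°) = 0.5 I₀ · cos²(26°) = 0.4039 I₀.
After rotation:
Unpolarized light through the first polarizer → I₁ = ½ I₀, now polarized at 18°.
I₂ = I₁ cos²(60° − 18°) = 0.5 I₀ · cos²(42°) = 0.2761 I₀.
Ratio = 0.2761 / 0.4039 = 0.6836.

I_new/I_old ≈ 0.684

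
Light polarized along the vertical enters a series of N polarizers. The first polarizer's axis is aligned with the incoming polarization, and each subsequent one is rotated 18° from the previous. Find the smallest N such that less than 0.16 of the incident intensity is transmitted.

First polarizer is aligned with the polarization: full transmission.
Each further stage multiplies by cos²(18°) = 0.9045.
After N polarizers: T = 0.9045^(N−1). Require T < 0.16 ⇒ N−1 > ln(0.16)/ln(0.9045) = 18.26, so N−1 ≥ 19 and N = 20.
Check: N=20 gives T = 0.1485 < 0.16; N=19 gives T = 0.1642.

N = 20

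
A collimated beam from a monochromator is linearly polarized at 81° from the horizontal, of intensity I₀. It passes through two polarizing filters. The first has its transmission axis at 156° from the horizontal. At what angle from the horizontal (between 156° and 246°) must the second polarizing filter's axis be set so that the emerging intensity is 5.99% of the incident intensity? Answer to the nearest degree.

θ ≈ 175°

By Malus's law, I₁ = I₀ cos²(156° − 81°) = I₀ cos²(75°) = 0.06699 I₀.
Need I₂/I₀ = 0.0599, so cos²(θ − 156°) = 0.0599 / 0.06699 = 0.8942.
θ − 156° = arccos(√0.8942) = 19.0°, giving θ ≈ 156 + 19.0 = 175.0°.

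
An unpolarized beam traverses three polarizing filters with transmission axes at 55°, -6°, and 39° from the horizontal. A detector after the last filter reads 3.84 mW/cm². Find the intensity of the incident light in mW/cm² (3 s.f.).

Unpolarized light through the first polarizer → I₁ = ½ I₀, now polarized at 55°.
I₂ = I₁ cos²(-6° − 55°) = 0.5 I₀ · cos²(61°) = 0.1175 I₀.
I₃ = I₂ cos²(39° + 6°) = 0.1175 I₀ · cos²(45°) = 0.05876 I₀.
So 3.84 mW/cm² = 0.05876 I₀, giving I₀ = 3.84/0.05876 = 65.35 mW/cm².

I₀ ≈ 65.4 mW/cm²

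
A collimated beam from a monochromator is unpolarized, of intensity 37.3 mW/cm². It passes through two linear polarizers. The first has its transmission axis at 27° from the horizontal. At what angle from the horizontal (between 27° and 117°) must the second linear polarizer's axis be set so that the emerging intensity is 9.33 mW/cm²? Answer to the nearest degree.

θ ≈ 72°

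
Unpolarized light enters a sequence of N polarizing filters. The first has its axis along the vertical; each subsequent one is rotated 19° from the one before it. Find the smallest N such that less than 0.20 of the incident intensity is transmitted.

N = 10

First polarizer halves the unpolarized light: factor 1/2.
Each further stage multiplies by cos²(19°) = 0.894.
After N polarizers: T = 0.5·0.894^(N−1). Require T < 0.20 ⇒ N−1 > ln(0.20/0.5)/ln(0.894) = 8.18, so N−1 ≥ 9 and N = 10.
Check: N=10 gives T = 0.1824 < 0.20; N=9 gives T = 0.204.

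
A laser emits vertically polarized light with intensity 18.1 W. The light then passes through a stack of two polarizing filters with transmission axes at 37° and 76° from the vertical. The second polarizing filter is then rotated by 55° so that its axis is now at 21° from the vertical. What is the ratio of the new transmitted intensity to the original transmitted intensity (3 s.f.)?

Before rotation:
By Malus's law, I₁ = I₀ cos²(37° − 0°) = I₀ cos²(37°) = 0.6378 I₀.
I₂ = I₁ cos²(76° − 37°) = 0.6378 I₀ · cos²(39°) = 0.3852 I₀.
After rotation:
I₁ = I₀ cos²(37° − 0°) = I₀ cos²(37°) = 0.6378 I₀.
I₂ = I₁ cos²(21° − 37°) = 0.6378 I₀ · cos²(16°) = 0.5894 I₀.
Ratio = 0.5894 / 0.3852 = 1.53.

I_new/I_old ≈ 1.53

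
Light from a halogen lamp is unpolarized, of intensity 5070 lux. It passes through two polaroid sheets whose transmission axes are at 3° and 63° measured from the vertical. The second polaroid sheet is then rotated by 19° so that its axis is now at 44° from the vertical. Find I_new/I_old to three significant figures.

Before rotation:
Unpolarized light through the first polarizer → I₁ = ½ I₀, now polarized at 3°.
I₂ = I₁ cos²(63° − 3°) = 0.5 I₀ · cos²(60°) = 0.125 I₀.
After rotation:
Unpolarized light through the first polarizer → I₁ = ½ I₀, now polarized at 3°.
I₂ = I₁ cos²(44° − 3°) = 0.5 I₀ · cos²(41°) = 0.2848 I₀.
Ratio = 0.2848 / 0.125 = 2.278.

I_new/I_old ≈ 2.28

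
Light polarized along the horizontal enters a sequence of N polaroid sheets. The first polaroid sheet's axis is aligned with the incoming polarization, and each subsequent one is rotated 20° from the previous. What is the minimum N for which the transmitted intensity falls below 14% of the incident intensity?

First polarizer is aligned with the polarization: full transmission.
Each further stage multiplies by cos²(20°) = 0.883.
After N polarizers: T = 0.883^(N−1). Require T < 0.14 ⇒ N−1 > ln(0.14)/ln(0.883) = 15.80, so N−1 ≥ 16 and N = 17.
Check: N=17 gives T = 0.1366 < 0.14; N=16 gives T = 0.1547.

N = 17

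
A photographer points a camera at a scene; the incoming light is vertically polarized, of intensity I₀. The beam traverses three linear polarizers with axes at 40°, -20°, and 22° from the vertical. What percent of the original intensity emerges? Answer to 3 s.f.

I₁ = I₀ cos²(40° − 0°) = I₀ cos²(40°) = 0.5868 I₀.
I₂ = I₁ cos²(-20° − 40°) = 0.5868 I₀ · cos²(60°) = 0.1467 I₀.
I₃ = I₂ cos²(22° + 20°) = 0.1467 I₀ · cos²(42°) = 0.08102 I₀.
That is 8.102% of the incident intensity.

≈ 8.10%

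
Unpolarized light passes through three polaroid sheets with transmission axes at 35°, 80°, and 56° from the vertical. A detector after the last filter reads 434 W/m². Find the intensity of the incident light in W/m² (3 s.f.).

I₀ ≈ 2080 W/m²

Unpolarized light through the first polarizer → I₁ = ½ I₀, now polarized at 35°.
I₂ = I₁ cos²(80° − 35°) = 0.5 I₀ · cos²(45°) = 0.25 I₀.
I₃ = I₂ cos²(56° − 80°) = 0.25 I₀ · cos²(24°) = 0.2086 I₀.
So 434 W/m² = 0.2086 I₀, giving I₀ = 434/0.2086 = 2080 W/m².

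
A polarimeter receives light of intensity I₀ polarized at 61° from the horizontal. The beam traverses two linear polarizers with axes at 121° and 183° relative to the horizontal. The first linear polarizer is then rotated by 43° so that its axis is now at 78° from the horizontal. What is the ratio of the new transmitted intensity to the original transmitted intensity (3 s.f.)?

Before rotation:
I₁ = I₀ cos²(121° − 61°) = I₀ cos²(60°) = 0.25 I₀.
I₂ = I₁ cos²(183° − 121°) = 0.25 I₀ · cos²(62°) = 0.0551 I₀.
After rotation:
I₁ = I₀ cos²(78° − 61°) = I₀ cos²(17°) = 0.9145 I₀.
Angle between axes 1 and 2: 75°. I₂ = 0.9145 I₀ · cos²(75°) = 0.06126 I₀.
Ratio = 0.06126 / 0.0551 = 1.112.

I_new/I_old ≈ 1.11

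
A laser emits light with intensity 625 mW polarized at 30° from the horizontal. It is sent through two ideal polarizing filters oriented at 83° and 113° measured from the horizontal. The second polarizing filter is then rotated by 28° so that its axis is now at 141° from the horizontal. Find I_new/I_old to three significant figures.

I_new/I_old ≈ 0.374

Before rotation:
By Malus's law, I₁ = I₀ cos²(83° − 30°) = I₀ cos²(53°) = 0.3622 I₀.
I₂ = I₁ cos²(113° − 83°) = 0.3622 I₀ · cos²(30°) = 0.2716 I₀.
After rotation:
I₁ = I₀ cos²(83° − 30°) = I₀ cos²(53°) = 0.3622 I₀.
I₂ = I₁ cos²(141° − 83°) = 0.3622 I₀ · cos²(58°) = 0.1017 I₀.
Ratio = 0.1017 / 0.2716 = 0.3744.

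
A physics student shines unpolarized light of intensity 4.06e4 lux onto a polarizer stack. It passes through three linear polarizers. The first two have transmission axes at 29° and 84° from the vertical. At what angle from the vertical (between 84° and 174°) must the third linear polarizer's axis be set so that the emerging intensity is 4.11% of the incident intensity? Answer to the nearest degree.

Unpolarized light through the first polarizer → I₁ = ½ I₀, now polarized at 29°.
I₂ = I₁ cos²(84° − 29°) = 0.5 I₀ · cos²(55°) = 0.1645 I₀.
Need I₃/I₀ = 0.0411, so cos²(θ − 84°) = 0.0411 / 0.1645 = 0.2499.
θ − 84° = arccos(√0.2499) = 60.0°, giving θ ≈ 84 + 60.0 = 144.0°.

θ ≈ 144°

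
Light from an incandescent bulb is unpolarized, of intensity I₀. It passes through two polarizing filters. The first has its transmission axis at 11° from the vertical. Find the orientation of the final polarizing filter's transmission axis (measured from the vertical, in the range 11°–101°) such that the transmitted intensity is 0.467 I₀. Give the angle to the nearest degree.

θ ≈ 26°

Unpolarized light through the first polarizer → I₁ = ½ I₀, now polarized at 11°.
Need I₂/I₀ = 0.467, so cos²(θ − 11°) = 0.467 / 0.5 = 0.934.
θ − 11° = arccos(√0.934) = 14.9°, giving θ ≈ 11 + 14.9 = 25.9°.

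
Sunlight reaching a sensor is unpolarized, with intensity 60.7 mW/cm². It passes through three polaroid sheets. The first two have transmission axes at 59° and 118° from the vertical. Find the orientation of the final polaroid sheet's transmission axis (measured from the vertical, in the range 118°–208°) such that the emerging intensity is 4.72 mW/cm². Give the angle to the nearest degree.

θ ≈ 158°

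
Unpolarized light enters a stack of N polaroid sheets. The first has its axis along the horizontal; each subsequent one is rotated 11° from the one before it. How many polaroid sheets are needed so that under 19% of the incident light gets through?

N = 28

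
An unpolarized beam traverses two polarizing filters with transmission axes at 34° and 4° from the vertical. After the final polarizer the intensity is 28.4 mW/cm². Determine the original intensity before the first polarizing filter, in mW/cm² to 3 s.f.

Unpolarized light through the first polarizer → I₁ = ½ I₀, now polarized at 34°.
I₂ = I₁ cos²(4° − 34°) = 0.5 I₀ · cos²(30°) = 0.375 I₀.
So 28.4 mW/cm² = 0.375 I₀, giving I₀ = 28.4/0.375 = 75.73 mW/cm².

I₀ ≈ 75.7 mW/cm²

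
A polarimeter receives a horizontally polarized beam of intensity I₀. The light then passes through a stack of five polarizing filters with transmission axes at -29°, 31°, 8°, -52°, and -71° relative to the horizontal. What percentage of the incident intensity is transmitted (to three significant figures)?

I₁ = I₀ cos²(-29° − 0°) = I₀ cos²(29°) = 0.765 I₀.
I₂ = I₁ cos²(31° + 29°) = 0.765 I₀ · cos²(60°) = 0.1912 I₀.
I₃ = I₂ cos²(8° − 31°) = 0.1912 I₀ · cos²(23°) = 0.162 I₀.
I₄ = I₃ cos²(-52° − 8°) = 0.162 I₀ · cos²(60°) = 0.04051 I₀.
I₅ = I₄ cos²(-71° + 52°) = 0.04051 I₀ · cos²(19°) = 0.03622 I₀.
That is 3.622% of the incident intensity.

≈ 3.62%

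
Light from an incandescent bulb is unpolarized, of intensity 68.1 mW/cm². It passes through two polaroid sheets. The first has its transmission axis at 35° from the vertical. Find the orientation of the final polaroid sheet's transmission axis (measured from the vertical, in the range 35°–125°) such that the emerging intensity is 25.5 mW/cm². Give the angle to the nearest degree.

θ ≈ 65°

Unpolarized light through the first polarizer → I₁ = ½ I₀, now polarized at 35°.
Target fraction: 25.5 / 68.1 mW/cm² = 0.3744 of I₀.
Need I₂/I₀ = 0.3744, so cos²(θ − 35°) = 0.3744 / 0.5 = 0.7489.
θ − 35° = arccos(√0.7489) = 30.1°, giving θ ≈ 35 + 30.1 = 65.1°.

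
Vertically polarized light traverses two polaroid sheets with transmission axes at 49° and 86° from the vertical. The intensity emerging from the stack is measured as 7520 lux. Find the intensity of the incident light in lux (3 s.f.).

I₁ = I₀ cos²(49° − 0°) = I₀ cos²(49°) = 0.4304 I₀.
I₂ = I₁ cos²(86° − 49°) = 0.4304 I₀ · cos²(37°) = 0.2745 I₀.
So 7520 lux = 0.2745 I₀, giving I₀ = 7520/0.2745 = 2.739e+04 lux.

I₀ ≈ 2.74e4 lux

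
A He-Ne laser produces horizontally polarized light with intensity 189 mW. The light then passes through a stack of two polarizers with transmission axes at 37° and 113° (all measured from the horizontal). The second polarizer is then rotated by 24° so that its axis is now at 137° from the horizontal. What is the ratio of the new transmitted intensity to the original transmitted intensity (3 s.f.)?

I_new/I_old ≈ 0.515

Before rotation:
By Malus's law, I₁ = I₀ cos²(37° − 0°) = I₀ cos²(37°) = 0.6378 I₀.
I₂ = I₁ cos²(113° − 37°) = 0.6378 I₀ · cos²(76°) = 0.03733 I₀.
After rotation:
I₁ = I₀ cos²(37° − 0°) = I₀ cos²(37°) = 0.6378 I₀.
Angle between axes 1 and 2: 80°. I₂ = 0.6378 I₀ · cos²(80°) = 0.01923 I₀.
Ratio = 0.01923 / 0.03733 = 0.5152.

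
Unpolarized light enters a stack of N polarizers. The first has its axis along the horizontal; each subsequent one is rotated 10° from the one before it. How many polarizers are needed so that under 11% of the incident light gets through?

First polarizer halves the unpolarized light: factor 1/2.
Each further stage multiplies by cos²(10°) = 0.9698.
After N polarizers: T = 0.5·0.9698^(N−1). Require T < 0.11 ⇒ N−1 > ln(0.11/0.5)/ln(0.9698) = 49.45, so N−1 ≥ 50 and N = 51.
Check: N=51 gives T = 0.1082 < 0.11; N=50 gives T = 0.1115.

N = 51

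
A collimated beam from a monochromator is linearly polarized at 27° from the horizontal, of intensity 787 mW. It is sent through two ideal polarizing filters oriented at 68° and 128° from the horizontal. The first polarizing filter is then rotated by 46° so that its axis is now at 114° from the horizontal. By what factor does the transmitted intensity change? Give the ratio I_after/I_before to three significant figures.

I_new/I_old ≈ 0.0181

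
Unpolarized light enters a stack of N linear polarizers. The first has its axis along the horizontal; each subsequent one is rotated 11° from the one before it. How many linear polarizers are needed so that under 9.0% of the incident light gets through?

First polarizer halves the unpolarized light: factor 1/2.
Each further stage multiplies by cos²(11°) = 0.9636.
After N polarizers: T = 0.5·0.9636^(N−1). Require T < 0.090 ⇒ N−1 > ln(0.090/0.5)/ln(0.9636) = 46.24, so N−1 ≥ 47 and N = 48.
Check: N=48 gives T = 0.08749 < 0.090; N=47 gives T = 0.09079.

N = 48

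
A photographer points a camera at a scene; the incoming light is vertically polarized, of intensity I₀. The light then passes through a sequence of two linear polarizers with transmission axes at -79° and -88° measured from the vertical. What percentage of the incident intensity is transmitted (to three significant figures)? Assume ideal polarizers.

≈ 3.55%

I₁ = I₀ cos²(-79° − 0°) = I₀ cos²(79°) = 0.03641 I₀.
I₂ = I₁ cos²(-88° + 79°) = 0.03641 I₀ · cos²(9°) = 0.03552 I₀.
That is 3.552% of the incident intensity.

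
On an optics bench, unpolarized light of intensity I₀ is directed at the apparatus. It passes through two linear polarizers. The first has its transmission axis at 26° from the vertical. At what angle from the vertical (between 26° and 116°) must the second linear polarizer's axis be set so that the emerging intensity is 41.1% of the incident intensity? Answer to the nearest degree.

θ ≈ 51°

Unpolarized light through the first polarizer → I₁ = ½ I₀, now polarized at 26°.
Need I₂/I₀ = 0.411, so cos²(θ − 26°) = 0.411 / 0.5 = 0.822.
θ − 26° = arccos(√0.822) = 25.0°, giving θ ≈ 26 + 25.0 = 51.0°.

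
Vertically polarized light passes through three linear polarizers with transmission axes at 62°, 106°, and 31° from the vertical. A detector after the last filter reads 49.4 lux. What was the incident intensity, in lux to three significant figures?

I₁ = I₀ cos²(62° − 0°) = I₀ cos²(62°) = 0.2204 I₀.
I₂ = I₁ cos²(106° − 62°) = 0.2204 I₀ · cos²(44°) = 0.114 I₀.
I₃ = I₂ cos²(31° − 106°) = 0.114 I₀ · cos²(75°) = 0.00764 I₀.
So 49.4 lux = 0.00764 I₀, giving I₀ = 49.4/0.00764 = 6466 lux.

I₀ ≈ 6470 lux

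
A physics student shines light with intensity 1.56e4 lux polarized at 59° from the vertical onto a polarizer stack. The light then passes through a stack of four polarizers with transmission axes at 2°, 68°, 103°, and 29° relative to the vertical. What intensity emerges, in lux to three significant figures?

By Malus's law, I₁ = 1.56e4 lux · cos²(57°) = 4627 lux.
I₂ = I₁ · cos²(66°) = 4627 · 0.1654 = 765.5 lux.
I₃ = I₂ · cos²(35°) = 765.5 · 0.671 = 513.7 lux.
I₄ = I₃ · cos²(74°) = 513.7 · 0.07598 = 39.03 lux.

I ≈ 39.0 lux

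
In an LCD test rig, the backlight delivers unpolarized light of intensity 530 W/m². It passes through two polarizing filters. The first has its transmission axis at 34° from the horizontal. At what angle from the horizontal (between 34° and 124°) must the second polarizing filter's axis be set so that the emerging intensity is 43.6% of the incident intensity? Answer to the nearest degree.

θ ≈ 55°

Unpolarized light through the first polarizer → I₁ = ½ I₀, now polarized at 34°.
Need I₂/I₀ = 0.436, so cos²(θ − 34°) = 0.436 / 0.5 = 0.872.
θ − 34° = arccos(√0.872) = 21.0°, giving θ ≈ 34 + 21.0 = 55.0°.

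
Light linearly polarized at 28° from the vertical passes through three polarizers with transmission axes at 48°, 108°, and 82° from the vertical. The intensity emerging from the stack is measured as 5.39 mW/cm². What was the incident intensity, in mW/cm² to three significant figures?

I₀ ≈ 30.2 mW/cm²

I₁ = I₀ cos²(48° − 28°) = I₀ cos²(20°) = 0.883 I₀.
I₂ = I₁ cos²(108° − 48°) = 0.883 I₀ · cos²(60°) = 0.2208 I₀.
I₃ = I₂ cos²(82° − 108°) = 0.2208 I₀ · cos²(26°) = 0.1783 I₀.
So 5.39 mW/cm² = 0.1783 I₀, giving I₀ = 5.39/0.1783 = 30.22 mW/cm².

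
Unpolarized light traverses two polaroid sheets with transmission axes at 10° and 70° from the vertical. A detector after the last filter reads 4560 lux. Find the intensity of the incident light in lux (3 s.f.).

Unpolarized light through the first polarizer → I₁ = ½ I₀, now polarized at 10°.
I₂ = I₁ cos²(70° − 10°) = 0.5 I₀ · cos²(60°) = 0.125 I₀.
So 4560 lux = 0.125 I₀, giving I₀ = 4560/0.125 = 3.648e+04 lux.

I₀ ≈ 3.65e4 lux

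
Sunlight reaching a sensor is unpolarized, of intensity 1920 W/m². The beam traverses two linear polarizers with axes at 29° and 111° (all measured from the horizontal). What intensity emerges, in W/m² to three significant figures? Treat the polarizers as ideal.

Unpolarized light through the first polarizer → I₁ = 1920 W/m²/2 = 960 W/m², polarized at 29°.
I₂ = I₁ · cos²(82°) = 960 · 0.01937 = 18.59 W/m².

I ≈ 18.6 W/m²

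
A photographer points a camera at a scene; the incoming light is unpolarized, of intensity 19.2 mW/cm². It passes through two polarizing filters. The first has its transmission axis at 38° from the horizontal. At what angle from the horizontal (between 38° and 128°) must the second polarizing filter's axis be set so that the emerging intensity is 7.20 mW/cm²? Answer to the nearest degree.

Unpolarized light through the first polarizer → I₁ = ½ I₀, now polarized at 38°.
Target fraction: 7.20 / 19.2 mW/cm² = 0.375 of I₀.
Need I₂/I₀ = 0.375, so cos²(θ − 38°) = 0.375 / 0.5 = 0.75.
θ − 38° = arccos(√0.75) = 30.0°, giving θ ≈ 38 + 30.0 = 68.0°.

θ ≈ 68°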